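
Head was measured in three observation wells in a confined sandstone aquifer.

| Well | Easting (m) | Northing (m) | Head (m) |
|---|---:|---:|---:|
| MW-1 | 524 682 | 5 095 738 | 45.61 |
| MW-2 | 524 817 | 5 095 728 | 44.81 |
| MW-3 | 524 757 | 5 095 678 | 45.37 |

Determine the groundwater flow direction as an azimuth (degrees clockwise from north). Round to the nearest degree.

Differences from MW-1: to MW-2 (Δx, Δy, Δh) = (135, -10, -0.80); to MW-3 = (75, -60, -0.24).
Solve a·Δx + b·Δy = Δh: det = 135·(-60) − 75·(-10) = -7350.
∂h/∂x = [(-0.80)·(-60) − (-0.24)·(-10)] / -7350 = -0.006204
∂h/∂y = [135·(-0.24) − 75·(-0.80)] / -7350 = -0.003755
Flow direction (−∇h) has components (+0.006204 E, +0.003755 N).
Azimuth = atan2(E, N) = atan2(+0.006204, +0.003755) = 58.8° ≈ 059°.

059°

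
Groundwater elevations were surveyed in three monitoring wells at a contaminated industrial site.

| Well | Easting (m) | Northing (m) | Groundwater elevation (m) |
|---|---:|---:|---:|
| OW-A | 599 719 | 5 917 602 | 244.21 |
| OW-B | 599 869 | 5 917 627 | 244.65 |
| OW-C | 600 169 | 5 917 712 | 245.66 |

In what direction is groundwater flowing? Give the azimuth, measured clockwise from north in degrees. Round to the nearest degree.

With h = a·x + b·y + c and OW-A as origin, the differences give:
  150·a + 25·b = +0.44
  450·a + 110·b = +1.45
Eliminate b (×110 and ×25, subtract): 5250·a = 12.150 → a = ∂h/∂x = +0.002314
Back-substitute: b = ∂h/∂y = +0.003714.
Flow direction (−∇h) has components (-0.002314 E, -0.003714 N).
Azimuth = atan2(E, N) = atan2(-0.002314, -0.003714) = 211.9° ≈ 212°.

212°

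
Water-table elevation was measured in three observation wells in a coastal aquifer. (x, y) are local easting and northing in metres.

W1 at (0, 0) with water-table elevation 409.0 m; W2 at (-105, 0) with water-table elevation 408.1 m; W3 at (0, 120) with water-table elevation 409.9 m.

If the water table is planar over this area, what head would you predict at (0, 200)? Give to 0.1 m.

∂h/∂x = (408.1 − 409.0) / (-105 − 0) = +0.008571
∂h/∂y = (409.9 − 409.0) / (120 − 0) = +0.007500
h(0, 200) = 409.0 + (+0.008571)·(0) + (+0.007500)·(200) = 409.0 +0.000 +1.500 = 410.500 m.

410.5 m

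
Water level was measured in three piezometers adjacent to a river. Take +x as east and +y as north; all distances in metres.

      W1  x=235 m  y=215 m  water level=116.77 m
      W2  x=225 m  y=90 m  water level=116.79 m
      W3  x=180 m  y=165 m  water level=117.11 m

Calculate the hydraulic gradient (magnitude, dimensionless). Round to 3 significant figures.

Taking W1 as reference: W2−W1 = (-10, -125, +0.02); W3−W1 = (-55, -50, +0.34).
Determinant of the coordinate differences = (-10)·(-50) − (-55)·(-125) = -6375.
∂h/∂x = [(+0.02)·(-50) − (+0.34)·(-125)] / -6375 = -0.006510
∂h/∂y = [(-10)·(+0.34) − (-55)·(+0.02)] / -6375 = +0.0003608
|∇h| = √(-0.006510² + 0.0003608²) = 0.00652

0.00652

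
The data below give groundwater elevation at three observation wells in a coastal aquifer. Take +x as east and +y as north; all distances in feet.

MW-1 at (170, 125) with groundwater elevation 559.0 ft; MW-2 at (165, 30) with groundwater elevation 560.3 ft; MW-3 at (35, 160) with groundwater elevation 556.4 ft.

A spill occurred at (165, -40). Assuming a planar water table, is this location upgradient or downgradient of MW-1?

upgradient

Differences from MW-1: to MW-2 (Δx, Δy, Δh) = (-5, -95, +1.3); to MW-3 = (-135, 35, -2.6).
Determinant of the coordinate differences = (-5)·35 − (-135)·(-95) = -13000.
∂h/∂x = [(+1.3)·35 − (-2.6)·(-95)] / -13000 = +0.01550
∂h/∂y = [(-5)·(-2.6) − (-135)·(+1.3)] / -13000 = -0.01450
Head at (165, -40) = 559.0 + (+0.01550)·(-5) + (-0.01450)·(-165) = 561.31 ft.
That is higher than the 559.0 ft at MW-1, so the point is upgradient.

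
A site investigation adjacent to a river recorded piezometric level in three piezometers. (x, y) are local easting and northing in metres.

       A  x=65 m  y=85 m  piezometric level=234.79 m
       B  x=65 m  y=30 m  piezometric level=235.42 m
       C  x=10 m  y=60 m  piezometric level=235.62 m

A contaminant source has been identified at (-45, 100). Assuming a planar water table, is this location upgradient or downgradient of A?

upgradient

With h = a·x + b·y + c and A as origin, the differences give:
  0·a + (-55)·b = +0.63
  (-55)·a + (-25)·b = +0.83
Eliminate b (×(-25) and ×(-55), subtract): -3025·a = 29.900 → a = ∂h/∂x = -0.009884
Back-substitute: b = ∂h/∂y = -0.01145.
Head at (-45, 100) = 234.79 + (-0.009884)·(-110) + (-0.01145)·(15) = 235.71 m.
That is higher than the 234.79 m at A, so the point is upgradient.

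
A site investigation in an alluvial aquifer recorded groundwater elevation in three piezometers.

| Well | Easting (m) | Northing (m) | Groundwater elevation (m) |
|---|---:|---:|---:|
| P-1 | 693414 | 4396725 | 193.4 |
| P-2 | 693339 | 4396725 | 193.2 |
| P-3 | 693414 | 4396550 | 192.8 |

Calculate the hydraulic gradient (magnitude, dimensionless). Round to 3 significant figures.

∂h/∂x = (193.2 − 193.4) / (693339 − 693414) = +0.002667
∂h/∂y = (192.8 − 193.4) / (4396550 − 4396725) = +0.003429
|∇h| = √(0.002667² + 0.003429²) = 0.004344

0.00434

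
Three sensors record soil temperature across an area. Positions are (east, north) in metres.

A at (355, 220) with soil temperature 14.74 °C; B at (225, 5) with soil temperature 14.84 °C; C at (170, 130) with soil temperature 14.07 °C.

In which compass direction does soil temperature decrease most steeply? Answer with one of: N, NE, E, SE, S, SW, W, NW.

Taking A as reference: B−A = (-130, -215, +0.10); C−A = (-185, -90, -0.67).
Solve a·Δx + b·Δy = ΔT: det = (-130)·(-90) − (-185)·(-215) = -28075.
∂T/∂x = [(+0.10)·(-90) − (-0.67)·(-215)] / -28075 = +0.005451
∂T/∂y = [(-130)·(-0.67) − (-185)·(+0.10)] / -28075 = -0.003761
Steepest decrease is along −∇f = (-0.005451 E, +0.003761 N) → northwest.

NW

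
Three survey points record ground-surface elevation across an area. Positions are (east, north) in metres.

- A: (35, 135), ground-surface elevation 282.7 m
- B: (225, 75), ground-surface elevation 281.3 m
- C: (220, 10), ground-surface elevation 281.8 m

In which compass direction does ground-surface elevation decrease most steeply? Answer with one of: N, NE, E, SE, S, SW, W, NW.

Differences from A: to B (Δx, Δy, Δh) = (190, -60, -1.4); to C = (185, -125, -0.9).
Solve a·Δx + b·Δy = Δz: det = 190·(-125) − 185·(-60) = -12650.
∂z/∂x = [(-1.4)·(-125) − (-0.9)·(-60)] / -12650 = -0.009565
∂z/∂y = [190·(-0.9) − 185·(-1.4)] / -12650 = -0.006957
Steepest decrease is along −∇f = (+0.009565 E, +0.006957 N) → northeast.

NE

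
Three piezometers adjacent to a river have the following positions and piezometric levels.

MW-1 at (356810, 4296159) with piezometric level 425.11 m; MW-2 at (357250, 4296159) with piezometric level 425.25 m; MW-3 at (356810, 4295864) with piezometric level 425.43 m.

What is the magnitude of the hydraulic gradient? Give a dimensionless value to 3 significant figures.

∂h/∂x = (425.25 − 425.11) / (357250 − 356810) = +0.0003182
∂h/∂y = (425.43 − 425.11) / (4295864 − 4296159) = -0.001085
|∇h| = √(0.0003182² + -0.001085²) = 0.001131

0.00113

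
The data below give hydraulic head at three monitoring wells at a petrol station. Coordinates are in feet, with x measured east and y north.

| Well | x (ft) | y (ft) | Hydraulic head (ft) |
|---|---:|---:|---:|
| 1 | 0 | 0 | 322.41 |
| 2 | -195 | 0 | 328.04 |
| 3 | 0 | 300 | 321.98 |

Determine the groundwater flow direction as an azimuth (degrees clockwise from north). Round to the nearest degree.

087°

∂h/∂x = (328.04 − 322.41) / (-195 − 0) = -0.02887
∂h/∂y = (321.98 − 322.41) / (300 − 0) = -0.001433
Flow direction (−∇h) has components (+0.02887 E, +0.001433 N).
Azimuth = atan2(E, N) = atan2(+0.02887, +0.001433) = 87.2° ≈ 087°.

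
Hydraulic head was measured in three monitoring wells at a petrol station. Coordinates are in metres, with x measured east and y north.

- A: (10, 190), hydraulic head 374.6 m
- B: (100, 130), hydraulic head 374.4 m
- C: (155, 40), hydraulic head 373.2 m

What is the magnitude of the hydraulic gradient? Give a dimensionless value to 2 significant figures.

0.023

With h = a·x + b·y + c and A as origin, the differences give:
  90·a + (-60)·b = -0.2
  145·a + (-150)·b = -1.4
Eliminate b (×(-150) and ×(-60), subtract): -4800·a = -54.00 → a = ∂h/∂x = +0.01125
Back-substitute: b = ∂h/∂y = +0.02021.
|∇h| = √(0.01125² + 0.02021²) = 0.02313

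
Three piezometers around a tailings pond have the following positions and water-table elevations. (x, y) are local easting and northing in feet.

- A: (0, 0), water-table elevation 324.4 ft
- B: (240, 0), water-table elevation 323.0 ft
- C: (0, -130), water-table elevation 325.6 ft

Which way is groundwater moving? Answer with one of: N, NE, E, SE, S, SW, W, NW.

∂h/∂x = (323.0 − 324.4) / (240 − 0) = -0.005833
∂h/∂y = (325.6 − 324.4) / (-130 − 0) = -0.009231
Flow = −∇h = (+0.005833 east, +0.009231 north), which points northeast.

NE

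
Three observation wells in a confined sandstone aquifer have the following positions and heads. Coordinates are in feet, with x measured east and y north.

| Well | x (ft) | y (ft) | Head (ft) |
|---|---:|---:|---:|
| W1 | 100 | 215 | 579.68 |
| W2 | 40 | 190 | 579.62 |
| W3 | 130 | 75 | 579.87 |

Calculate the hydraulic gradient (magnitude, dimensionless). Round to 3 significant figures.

Differences from W1: to W2 (Δx, Δy, Δh) = (-60, -25, -0.06); to W3 = (30, -140, +0.19).
Determinant of the coordinate differences = (-60)·(-140) − 30·(-25) = 9150.
∂h/∂x = [(-0.06)·(-140) − (+0.19)·(-25)] / 9150 = +0.001437
∂h/∂y = [(-60)·(+0.19) − 30·(-0.06)] / 9150 = -0.001049
|∇h| = √(0.001437² + -0.001049²) = 0.001779

0.00178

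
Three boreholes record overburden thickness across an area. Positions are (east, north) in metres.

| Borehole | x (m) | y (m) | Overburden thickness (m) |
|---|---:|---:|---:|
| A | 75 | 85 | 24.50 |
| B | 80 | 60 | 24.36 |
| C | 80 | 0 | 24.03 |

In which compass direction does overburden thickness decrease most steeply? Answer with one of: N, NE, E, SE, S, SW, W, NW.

S

Differences from A: to B (Δx, Δy, Δh) = (5, -25, -0.14); to C = (5, -85, -0.47).
Determinant of the coordinate differences = 5·(-85) − 5·(-25) = -300.
∂d/∂x = [(-0.14)·(-85) − (-0.47)·(-25)] / -300 = -0.0005000
∂d/∂y = [5·(-0.47) − 5·(-0.14)] / -300 = +0.005500
Steepest decrease is along −∇f = (+0.0005000 E, -0.005500 N) → south.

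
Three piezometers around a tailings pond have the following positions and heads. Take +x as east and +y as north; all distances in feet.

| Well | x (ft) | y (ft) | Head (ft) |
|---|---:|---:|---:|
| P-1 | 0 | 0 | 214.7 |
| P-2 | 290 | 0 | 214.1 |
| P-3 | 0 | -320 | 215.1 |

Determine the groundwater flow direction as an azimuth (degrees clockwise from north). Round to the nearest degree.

∂h/∂x = (214.1 − 214.7) / (290 − 0) = -0.002069
∂h/∂y = (215.1 − 214.7) / (-320 − 0) = -0.001250
Flow direction (−∇h) has components (+0.002069 E, +0.001250 N).
Azimuth = atan2(E, N) = atan2(+0.002069, +0.001250) = 58.9° ≈ 059°.

059°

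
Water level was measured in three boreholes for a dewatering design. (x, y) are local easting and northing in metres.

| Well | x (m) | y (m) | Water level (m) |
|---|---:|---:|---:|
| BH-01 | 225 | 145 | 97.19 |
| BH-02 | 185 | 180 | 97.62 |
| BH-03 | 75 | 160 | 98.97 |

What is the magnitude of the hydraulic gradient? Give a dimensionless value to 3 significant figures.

0.0121

Taking BH-01 as reference: BH-02−BH-01 = (-40, 35, +0.43); BH-03−BH-01 = (-150, 15, +1.78).
Solve a·Δx + b·Δy = Δh: det = (-40)·15 − (-150)·35 = 4650.
∂h/∂x = [(+0.43)·15 − (+1.78)·35] / 4650 = -0.01201
∂h/∂y = [(-40)·(+1.78) − (-150)·(+0.43)] / 4650 = -0.001441
|∇h| = √(-0.01201² + -0.001441²) = 0.0121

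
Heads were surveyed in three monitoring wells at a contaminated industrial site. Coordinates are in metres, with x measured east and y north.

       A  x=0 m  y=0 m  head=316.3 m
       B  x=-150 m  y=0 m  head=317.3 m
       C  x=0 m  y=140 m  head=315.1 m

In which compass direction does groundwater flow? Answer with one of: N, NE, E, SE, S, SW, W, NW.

∂h/∂x = (317.3 − 316.3) / (-150 − 0) = -0.006667
∂h/∂y = (315.1 − 316.3) / (140 − 0) = -0.008571
Flow = −∇h = (+0.006667 east, +0.008571 north), which points northeast.

NE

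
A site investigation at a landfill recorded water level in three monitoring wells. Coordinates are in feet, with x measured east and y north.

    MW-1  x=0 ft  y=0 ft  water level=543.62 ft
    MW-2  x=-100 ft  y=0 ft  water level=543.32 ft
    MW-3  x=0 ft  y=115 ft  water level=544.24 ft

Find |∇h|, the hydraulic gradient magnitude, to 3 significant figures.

0.00617

∂h/∂x = (543.32 − 543.62) / (-100 − 0) = +0.003000
∂h/∂y = (544.24 − 543.62) / (115 − 0) = +0.005391
|∇h| = √(0.003000² + 0.005391²) = 0.00617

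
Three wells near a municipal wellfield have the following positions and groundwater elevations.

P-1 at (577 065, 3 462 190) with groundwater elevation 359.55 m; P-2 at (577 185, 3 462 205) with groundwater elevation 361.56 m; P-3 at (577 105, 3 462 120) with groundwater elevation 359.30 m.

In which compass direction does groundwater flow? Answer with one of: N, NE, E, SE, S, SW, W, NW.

Taking P-1 as reference: P-2−P-1 = (120, 15, +2.01); P-3−P-1 = (40, -70, -0.25).
Solve a·Δx + b·Δy = Δh: det = 120·(-70) − 40·15 = -9000.
∂h/∂x = [(+2.01)·(-70) − (-0.25)·15] / -9000 = +0.01522
∂h/∂y = [120·(-0.25) − 40·(+2.01)] / -9000 = +0.01227
Flow = −∇h = (-0.01522 east, -0.01227 north), which points southwest.

SW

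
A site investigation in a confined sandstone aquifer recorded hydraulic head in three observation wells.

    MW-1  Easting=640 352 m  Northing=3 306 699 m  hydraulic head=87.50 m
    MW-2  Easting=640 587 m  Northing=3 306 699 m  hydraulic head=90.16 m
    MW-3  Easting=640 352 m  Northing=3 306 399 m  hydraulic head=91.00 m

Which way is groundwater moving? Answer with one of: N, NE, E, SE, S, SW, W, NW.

NW

∂h/∂x = (90.16 − 87.50) / (640587 − 640352) = +0.01132
∂h/∂y = (91.00 − 87.50) / (3306399 − 3306699) = -0.01167
Flow = −∇h = (-0.01132 east, +0.01167 north), which points northwest.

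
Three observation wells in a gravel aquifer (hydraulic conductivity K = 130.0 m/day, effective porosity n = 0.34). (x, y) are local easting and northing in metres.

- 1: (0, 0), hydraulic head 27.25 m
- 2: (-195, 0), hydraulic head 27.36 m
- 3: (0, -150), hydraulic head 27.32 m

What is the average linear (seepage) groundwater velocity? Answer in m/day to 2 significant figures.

∂h/∂x = (27.36 − 27.25) / (-195 − 0) = -0.0005641
∂h/∂y = (27.32 − 27.25) / (-150 − 0) = -0.0004667
|∇h| = √(-0.0005641² + -0.0004667²) = 0.0007321
Seepage velocity v = K·i/n = 130.0 × 0.0007321 / 0.34 = 0.2799 m/day.

0.28 m/day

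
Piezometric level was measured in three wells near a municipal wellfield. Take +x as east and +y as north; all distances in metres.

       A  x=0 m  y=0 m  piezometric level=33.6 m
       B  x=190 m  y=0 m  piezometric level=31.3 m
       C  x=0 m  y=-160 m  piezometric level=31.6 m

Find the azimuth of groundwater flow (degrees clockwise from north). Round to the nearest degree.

∂h/∂x = (31.3 − 33.6) / (190 − 0) = -0.01211
∂h/∂y = (31.6 − 33.6) / (-160 − 0) = +0.01250
Flow direction (−∇h) has components (+0.01211 E, -0.01250 N).
Azimuth = atan2(E, N) = atan2(+0.01211, -0.01250) = 135.9° ≈ 136°.

136°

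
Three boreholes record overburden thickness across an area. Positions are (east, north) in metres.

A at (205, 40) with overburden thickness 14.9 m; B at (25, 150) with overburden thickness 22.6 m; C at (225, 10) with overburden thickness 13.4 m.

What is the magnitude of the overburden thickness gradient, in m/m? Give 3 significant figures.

0.0417 m/m

Differences from A: to B (Δx, Δy, Δh) = (-180, 110, +7.7); to C = (20, -30, -1.5).
Solve a·Δx + b·Δy = Δd: det = (-180)·(-30) − 20·110 = 3200.
∂d/∂x = [(+7.7)·(-30) − (-1.5)·110] / 3200 = -0.02063
∂d/∂y = [(-180)·(-1.5) − 20·(+7.7)] / 3200 = +0.03625
|∇f| = √(-0.02063² + 0.03625²) = 0.04171 m/m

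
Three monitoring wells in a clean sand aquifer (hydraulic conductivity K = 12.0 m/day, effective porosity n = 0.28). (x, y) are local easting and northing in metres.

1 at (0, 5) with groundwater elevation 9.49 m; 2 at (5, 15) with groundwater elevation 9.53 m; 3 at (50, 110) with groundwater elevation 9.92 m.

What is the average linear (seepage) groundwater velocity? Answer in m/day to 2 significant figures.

With h = a·x + b·y + c and 1 as origin, the differences give:
  5·a + 10·b = +0.04
  50·a + 105·b = +0.43
Eliminate b (×105 and ×10, subtract): 25·a = -0.100 → a = ∂h/∂x = -0.004000
Back-substitute: b = ∂h/∂y = +0.006000.
|∇h| = √(-0.004000² + 0.006000²) = 0.007211
Seepage velocity v = K·i/n = 12.0 × 0.007211 / 0.28 = 0.309 m/day.

0.31 m/day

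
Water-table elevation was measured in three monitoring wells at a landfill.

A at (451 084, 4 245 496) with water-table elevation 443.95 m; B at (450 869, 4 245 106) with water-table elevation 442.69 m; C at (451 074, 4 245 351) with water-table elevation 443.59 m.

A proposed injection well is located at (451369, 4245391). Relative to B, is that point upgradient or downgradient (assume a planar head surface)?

Taking A as reference: B−A = (-215, -390, -1.26); C−A = (-10, -145, -0.36).
Solve a·Δx + b·Δy = Δh: det = (-215)·(-145) − (-10)·(-390) = 27275.
∂h/∂x = [(-1.26)·(-145) − (-0.36)·(-390)] / 27275 = +0.001551
∂h/∂y = [(-215)·(-0.36) − (-10)·(-1.26)] / 27275 = +0.002376
Head at (451369, 4245391) = 443.95 + (+0.001551)·(285) + (+0.002376)·(-105) = 444.14 m.
That is higher than the 442.69 m at B, so the point is upgradient.

upgradient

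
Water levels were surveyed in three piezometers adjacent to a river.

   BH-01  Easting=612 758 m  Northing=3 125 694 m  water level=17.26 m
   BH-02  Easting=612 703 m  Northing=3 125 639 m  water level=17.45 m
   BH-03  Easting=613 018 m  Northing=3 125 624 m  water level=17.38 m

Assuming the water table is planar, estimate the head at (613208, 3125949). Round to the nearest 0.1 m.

With h = a·x + b·y + c and BH-01 as origin, the differences give:
  (-55)·a + (-55)·b = +0.19
  260·a + (-70)·b = +0.12
Eliminate b (×(-70) and ×(-55), subtract): 18150·a = -6.700 → a = ∂h/∂x = -0.0003691
Back-substitute: b = ∂h/∂y = -0.003085.
h(613208, 3125949) = 17.26 + (-0.0003691)·(450) + (-0.003085)·(255) = 17.26 -0.166 -0.787 = 16.307 m.

16.3 m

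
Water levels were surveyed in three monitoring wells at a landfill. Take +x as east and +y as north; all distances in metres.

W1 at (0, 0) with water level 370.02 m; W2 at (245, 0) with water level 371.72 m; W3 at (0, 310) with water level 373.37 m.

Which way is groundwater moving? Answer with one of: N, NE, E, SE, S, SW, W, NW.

∂h/∂x = (371.72 − 370.02) / (245 − 0) = +0.006939
∂h/∂y = (373.37 − 370.02) / (310 − 0) = +0.01081
Flow = −∇h = (-0.006939 east, -0.01081 north), which points southwest.

SW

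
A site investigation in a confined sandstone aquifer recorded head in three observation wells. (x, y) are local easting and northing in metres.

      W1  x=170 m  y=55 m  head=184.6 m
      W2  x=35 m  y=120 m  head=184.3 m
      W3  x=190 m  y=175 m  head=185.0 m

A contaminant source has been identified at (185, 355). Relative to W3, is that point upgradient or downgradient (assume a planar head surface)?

With h = a·x + b·y + c and W1 as origin, the differences give:
  (-135)·a + 65·b = -0.3
  20·a + 120·b = +0.4
Eliminate b (×120 and ×65, subtract): -17500·a = -62.00 → a = ∂h/∂x = +0.003543
Back-substitute: b = ∂h/∂y = +0.002743.
Head at (185, 355) = 184.6 + (+0.003543)·(15) + (+0.002743)·(300) = 185.48 m.
That is higher than the 185.0 m at W3, so the point is upgradient.

upgradient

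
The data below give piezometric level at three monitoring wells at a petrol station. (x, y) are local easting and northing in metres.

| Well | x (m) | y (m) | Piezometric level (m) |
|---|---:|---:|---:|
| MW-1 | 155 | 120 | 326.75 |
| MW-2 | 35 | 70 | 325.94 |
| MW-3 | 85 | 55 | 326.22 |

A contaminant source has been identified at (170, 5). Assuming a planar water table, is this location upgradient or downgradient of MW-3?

upgradient

Taking MW-1 as reference: MW-2−MW-1 = (-120, -50, -0.81); MW-3−MW-1 = (-70, -65, -0.53).
Solve a·Δx + b·Δy = Δh: det = (-120)·(-65) − (-70)·(-50) = 4300.
∂h/∂x = [(-0.81)·(-65) − (-0.53)·(-50)] / 4300 = +0.006081
∂h/∂y = [(-120)·(-0.53) − (-70)·(-0.81)] / 4300 = +0.001605
Head at (170, 5) = 326.75 + (+0.006081)·(15) + (+0.001605)·(-115) = 326.66 m.
That is higher than the 326.22 m at MW-3, so the point is upgradient.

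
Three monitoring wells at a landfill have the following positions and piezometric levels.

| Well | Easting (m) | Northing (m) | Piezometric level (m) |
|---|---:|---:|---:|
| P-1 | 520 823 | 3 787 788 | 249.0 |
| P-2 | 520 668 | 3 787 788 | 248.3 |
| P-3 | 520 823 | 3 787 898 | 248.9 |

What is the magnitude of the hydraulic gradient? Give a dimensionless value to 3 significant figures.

0.00461

∂h/∂x = (248.3 − 249.0) / (520668 − 520823) = +0.004516
∂h/∂y = (248.9 − 249.0) / (3787898 − 3787788) = -0.0009091
|∇h| = √(0.004516² + -0.0009091²) = 0.004607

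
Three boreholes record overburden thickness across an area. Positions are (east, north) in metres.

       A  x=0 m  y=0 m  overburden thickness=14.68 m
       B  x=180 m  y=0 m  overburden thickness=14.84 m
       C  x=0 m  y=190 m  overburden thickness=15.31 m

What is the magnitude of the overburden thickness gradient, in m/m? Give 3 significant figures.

0.00343 m/m

∂d/∂x = (14.84 − 14.68) / (180 − 0) = +0.0008889
∂d/∂y = (15.31 − 14.68) / (190 − 0) = +0.003316
|∇f| = √(0.0008889² + 0.003316²) = 0.003433 m/m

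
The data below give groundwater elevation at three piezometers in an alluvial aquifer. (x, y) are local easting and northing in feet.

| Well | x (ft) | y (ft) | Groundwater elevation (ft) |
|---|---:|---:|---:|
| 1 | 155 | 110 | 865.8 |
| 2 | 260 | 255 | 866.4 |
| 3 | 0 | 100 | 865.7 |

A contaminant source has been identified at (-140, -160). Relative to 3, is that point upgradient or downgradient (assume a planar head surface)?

Three-point gradient (reference 1): Δ to 2 = (105, 145, +0.6), Δ to 3 = (-155, -10, -0.1).
∂h/∂x = +0.0003967, ∂h/∂y = +0.003851 (det = 21425).
Head at (-140, -160) = 865.8 + (+0.0003967)·(-295) + (+0.003851)·(-270) = 864.64 ft.
That is lower than the 865.7 ft at 3, so the point is downgradient.

downgradient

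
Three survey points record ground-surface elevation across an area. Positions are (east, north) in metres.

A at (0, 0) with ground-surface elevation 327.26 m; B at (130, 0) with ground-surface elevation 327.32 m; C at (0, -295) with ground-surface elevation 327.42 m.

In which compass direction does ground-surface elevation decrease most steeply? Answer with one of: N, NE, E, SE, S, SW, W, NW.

NW

∂z/∂x = (327.32 − 327.26) / (130 − 0) = +0.0004615
∂z/∂y = (327.42 − 327.26) / (-295 − 0) = -0.0005424
Steepest decrease is along −∇f = (-0.0004615 E, +0.0005424 N) → northwest.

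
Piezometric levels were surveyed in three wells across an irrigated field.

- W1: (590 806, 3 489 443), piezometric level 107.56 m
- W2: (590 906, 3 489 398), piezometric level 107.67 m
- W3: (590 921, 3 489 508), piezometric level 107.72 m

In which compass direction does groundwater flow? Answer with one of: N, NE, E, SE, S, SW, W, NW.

Taking W1 as reference: W2−W1 = (100, -45, +0.11); W3−W1 = (115, 65, +0.16).
Determinant of the coordinate differences = 100·65 − 115·(-45) = 11675.
∂h/∂x = [(+0.11)·65 − (+0.16)·(-45)] / 11675 = +0.001229
∂h/∂y = [100·(+0.16) − 115·(+0.11)] / 11675 = +0.0002869
Flow = −∇h = (-0.001229 east, -0.0002869 north), which points west.

W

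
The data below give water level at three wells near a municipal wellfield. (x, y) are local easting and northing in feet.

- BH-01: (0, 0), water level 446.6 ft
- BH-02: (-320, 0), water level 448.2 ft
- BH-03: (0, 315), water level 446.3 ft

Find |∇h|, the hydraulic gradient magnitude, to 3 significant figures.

∂h/∂x = (448.2 − 446.6) / (-320 − 0) = -0.005000
∂h/∂y = (446.3 − 446.6) / (315 − 0) = -0.0009524
|∇h| = √(-0.005000² + -0.0009524²) = 0.00509

0.00509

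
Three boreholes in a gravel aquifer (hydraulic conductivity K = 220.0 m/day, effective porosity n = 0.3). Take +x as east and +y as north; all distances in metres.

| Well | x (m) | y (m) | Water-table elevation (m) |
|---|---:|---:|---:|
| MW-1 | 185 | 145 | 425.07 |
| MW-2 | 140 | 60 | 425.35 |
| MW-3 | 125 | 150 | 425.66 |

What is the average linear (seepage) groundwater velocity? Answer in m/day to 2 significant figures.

Three-point gradient (reference MW-1): Δ to MW-2 = (-45, -85, +0.28), Δ to MW-3 = (-60, 5, +0.59).
∂h/∂x = -0.009681, ∂h/∂y = +0.001831 (det = -5325).
|∇h| = √(-0.009681² + 0.001831²) = 0.009853
Seepage velocity v = K·i/n = 220.0 × 0.009853 / 0.3 = 7.226 m/day.

7.2 m/day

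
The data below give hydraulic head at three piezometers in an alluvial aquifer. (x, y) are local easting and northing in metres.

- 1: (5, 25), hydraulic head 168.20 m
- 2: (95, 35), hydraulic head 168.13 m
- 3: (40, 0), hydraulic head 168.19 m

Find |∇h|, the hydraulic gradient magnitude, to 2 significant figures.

Taking 1 as reference: 2−1 = (90, 10, -0.07); 3−1 = (35, -25, -0.01).
Determinant of the coordinate differences = 90·(-25) − 35·10 = -2600.
∂h/∂x = [(-0.07)·(-25) − (-0.01)·10] / -2600 = -0.0007115
∂h/∂y = [90·(-0.01) − 35·(-0.07)] / -2600 = -0.0005962
|∇h| = √(-0.0007115² + -0.0005962²) = 0.0009283

0.00093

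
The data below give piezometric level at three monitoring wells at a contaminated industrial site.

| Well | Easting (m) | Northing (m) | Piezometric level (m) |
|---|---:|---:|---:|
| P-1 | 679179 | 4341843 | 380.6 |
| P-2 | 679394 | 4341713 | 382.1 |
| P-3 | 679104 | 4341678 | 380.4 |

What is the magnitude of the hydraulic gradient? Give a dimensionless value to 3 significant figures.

0.00624

Taking P-1 as reference: P-2−P-1 = (215, -130, +1.5); P-3−P-1 = (-75, -165, -0.2).
Solve a·Δx + b·Δy = Δh: det = 215·(-165) − (-75)·(-130) = -45225.
∂h/∂x = [(+1.5)·(-165) − (-0.2)·(-130)] / -45225 = +0.006048
∂h/∂y = [215·(-0.2) − (-75)·(+1.5)] / -45225 = -0.001537
|∇h| = √(0.006048² + -0.001537²) = 0.00624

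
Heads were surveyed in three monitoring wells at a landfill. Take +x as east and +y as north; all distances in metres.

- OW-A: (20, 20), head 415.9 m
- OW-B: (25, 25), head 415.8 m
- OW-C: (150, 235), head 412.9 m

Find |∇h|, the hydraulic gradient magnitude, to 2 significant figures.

Three-point gradient (reference OW-A): Δ to OW-B = (5, 5, -0.1), Δ to OW-C = (130, 215, -3.0).
∂h/∂x = -0.01529, ∂h/∂y = -0.004706 (det = 425).
|∇h| = √(-0.01529² + -0.004706²) = 0.016

0.016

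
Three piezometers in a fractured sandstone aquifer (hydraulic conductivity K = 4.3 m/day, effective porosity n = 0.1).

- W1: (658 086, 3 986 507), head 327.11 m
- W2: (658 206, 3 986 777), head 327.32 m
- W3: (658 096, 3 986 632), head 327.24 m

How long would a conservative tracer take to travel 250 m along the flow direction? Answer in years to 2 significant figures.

With h = a·x + b·y + c and W1 as origin, the differences give:
  120·a + 270·b = +0.21
  10·a + 125·b = +0.13
Eliminate b (×125 and ×270, subtract): 12300·a = -8.850 → a = ∂h/∂x = -0.0007195
Back-substitute: b = ∂h/∂y = +0.001098.
|∇h| = √(-0.0007195² + 0.001098²) = 0.001313
Seepage velocity v = K·i/n = 4.3 × 0.001313 / 0.1 = 0.05646 m/day.
t = 250 / 0.05646 = 4428 days = 12.1 years.

12 years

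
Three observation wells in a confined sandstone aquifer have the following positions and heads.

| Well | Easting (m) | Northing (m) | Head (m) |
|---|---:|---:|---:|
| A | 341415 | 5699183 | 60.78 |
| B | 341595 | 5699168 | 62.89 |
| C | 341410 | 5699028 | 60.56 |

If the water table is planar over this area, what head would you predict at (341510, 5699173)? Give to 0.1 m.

61.9 m

Differences from A: to B (Δx, Δy, Δh) = (180, -15, +2.11); to C = (-5, -155, -0.22).
Determinant of the coordinate differences = 180·(-155) − (-5)·(-15) = -27975.
∂h/∂x = [(+2.11)·(-155) − (-0.22)·(-15)] / -27975 = +0.01181
∂h/∂y = [180·(-0.22) − (-5)·(+2.11)] / -27975 = +0.001038
h(341510, 5699173) = 60.78 + (+0.01181)·(95) + (+0.001038)·(-10) = 60.78 +1.122 -0.010 = 61.891 m.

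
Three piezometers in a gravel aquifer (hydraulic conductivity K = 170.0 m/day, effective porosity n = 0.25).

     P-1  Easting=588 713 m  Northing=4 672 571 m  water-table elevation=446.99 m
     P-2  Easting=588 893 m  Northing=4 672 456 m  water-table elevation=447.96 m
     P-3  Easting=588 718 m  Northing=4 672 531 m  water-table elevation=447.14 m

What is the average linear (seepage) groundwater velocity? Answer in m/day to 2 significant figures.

3.2 m/day

Taking P-1 as reference: P-2−P-1 = (180, -115, +0.97); P-3−P-1 = (5, -40, +0.15).
Determinant of the coordinate differences = 180·(-40) − 5·(-115) = -6625.
∂h/∂x = [(+0.97)·(-40) − (+0.15)·(-115)] / -6625 = +0.003253
∂h/∂y = [180·(+0.15) − 5·(+0.97)] / -6625 = -0.003343
|∇h| = √(0.003253² + -0.003343²) = 0.004665
Seepage velocity v = K·i/n = 170.0 × 0.004665 / 0.25 = 3.172 m/day.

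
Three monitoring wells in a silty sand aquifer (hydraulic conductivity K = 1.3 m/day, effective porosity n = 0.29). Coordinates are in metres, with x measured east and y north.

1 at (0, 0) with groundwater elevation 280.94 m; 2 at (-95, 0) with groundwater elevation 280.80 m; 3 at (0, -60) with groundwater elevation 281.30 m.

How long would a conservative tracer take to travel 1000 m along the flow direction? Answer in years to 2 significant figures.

99 years

∂h/∂x = (280.80 − 280.94) / (-95 − 0) = +0.001474
∂h/∂y = (281.30 − 280.94) / (-60 − 0) = -0.006000
|∇h| = √(0.001474² + -0.006000²) = 0.006178
Seepage velocity v = K·i/n = 1.3 × 0.006178 / 0.29 = 0.02769 m/day.
t = 1000 / 0.02769 = 3.611e+04 days = 98.9 years.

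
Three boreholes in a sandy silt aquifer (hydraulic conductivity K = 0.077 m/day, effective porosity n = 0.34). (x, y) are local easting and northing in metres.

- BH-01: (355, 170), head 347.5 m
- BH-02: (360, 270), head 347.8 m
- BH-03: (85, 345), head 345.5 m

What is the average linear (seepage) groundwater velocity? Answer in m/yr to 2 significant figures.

0.78 m/yr

With h = a·x + b·y + c and BH-01 as origin, the differences give:
  5·a + 100·b = +0.3
  (-270)·a + 175·b = -2.0
Eliminate b (×175 and ×100, subtract): 27875·a = 252.50 → a = ∂h/∂x = +0.009058
Back-substitute: b = ∂h/∂y = +0.002547.
|∇h| = √(0.009058² + 0.002547²) = 0.009409
Seepage velocity v = K·i/n = 0.077 × 0.009409 / 0.34 = 0.002131 m/day = 0.7783 m/yr.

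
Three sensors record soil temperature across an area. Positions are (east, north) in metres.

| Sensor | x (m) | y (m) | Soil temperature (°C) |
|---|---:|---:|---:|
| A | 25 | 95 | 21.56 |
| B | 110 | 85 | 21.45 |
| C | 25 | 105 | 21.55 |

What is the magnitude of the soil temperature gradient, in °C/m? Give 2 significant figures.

0.0017 °C/m

Three-point gradient (reference A): Δ to B = (85, -10, -0.11), Δ to C = (0, 10, -0.01).
∂T/∂x = -0.001412, ∂T/∂y = -0.0010000 (det = 850).
|∇f| = √(-0.001412² + -0.0010000²) = 0.00173 °C/m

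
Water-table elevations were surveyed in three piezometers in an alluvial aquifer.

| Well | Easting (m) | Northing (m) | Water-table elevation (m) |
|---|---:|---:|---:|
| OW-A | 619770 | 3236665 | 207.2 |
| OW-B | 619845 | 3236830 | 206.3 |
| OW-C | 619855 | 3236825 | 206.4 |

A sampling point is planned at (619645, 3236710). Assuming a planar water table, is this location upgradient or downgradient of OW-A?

downgradient

With h = a·x + b·y + c and OW-A as origin, the differences give:
  75·a + 165·b = -0.9
  85·a + 160·b = -0.8
Eliminate b (×160 and ×165, subtract): -2025·a = -12.00 → a = ∂h/∂x = +0.005926
Back-substitute: b = ∂h/∂y = -0.008148.
Head at (619645, 3236710) = 207.2 + (+0.005926)·(-125) + (-0.008148)·(45) = 206.09 m.
That is lower than the 207.2 m at OW-A, so the point is downgradient.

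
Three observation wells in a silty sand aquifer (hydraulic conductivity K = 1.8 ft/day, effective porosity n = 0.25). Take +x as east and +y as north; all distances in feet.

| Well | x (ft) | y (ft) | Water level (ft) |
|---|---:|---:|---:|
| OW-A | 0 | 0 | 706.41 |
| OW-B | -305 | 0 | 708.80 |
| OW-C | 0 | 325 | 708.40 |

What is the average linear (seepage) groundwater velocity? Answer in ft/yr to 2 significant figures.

∂h/∂x = (708.80 − 706.41) / (-305 − 0) = -0.007836
∂h/∂y = (708.40 − 706.41) / (325 − 0) = +0.006123
|∇h| = √(-0.007836² + 0.006123²) = 0.009945
Seepage velocity v = K·i/n = 1.8 × 0.009945 / 0.25 = 0.0716 ft/day = 26.15 ft/yr.

26 ft/yr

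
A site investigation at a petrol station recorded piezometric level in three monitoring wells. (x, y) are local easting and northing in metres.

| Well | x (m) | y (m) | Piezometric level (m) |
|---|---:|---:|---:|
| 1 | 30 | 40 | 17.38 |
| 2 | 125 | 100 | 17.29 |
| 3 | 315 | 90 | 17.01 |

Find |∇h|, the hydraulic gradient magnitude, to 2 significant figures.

Differences from 1: to 2 (Δx, Δy, Δh) = (95, 60, -0.09); to 3 = (285, 50, -0.37).
Determinant of the coordinate differences = 95·50 − 285·60 = -12350.
∂h/∂x = [(-0.09)·50 − (-0.37)·60] / -12350 = -0.001433
∂h/∂y = [95·(-0.37) − 285·(-0.09)] / -12350 = +0.0007692
|∇h| = √(-0.001433² + 0.0007692²) = 0.001626

0.0016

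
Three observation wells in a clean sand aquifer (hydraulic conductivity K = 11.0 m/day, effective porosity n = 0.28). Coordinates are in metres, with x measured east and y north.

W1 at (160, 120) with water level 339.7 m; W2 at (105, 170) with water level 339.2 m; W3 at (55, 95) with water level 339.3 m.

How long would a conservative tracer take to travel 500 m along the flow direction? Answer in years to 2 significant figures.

With h = a·x + b·y + c and W1 as origin, the differences give:
  (-55)·a + 50·b = -0.5
  (-105)·a + (-25)·b = -0.4
Eliminate b (×(-25) and ×50, subtract): 6625·a = 32.50 → a = ∂h/∂x = +0.004906
Back-substitute: b = ∂h/∂y = -0.004604.
|∇h| = √(0.004906² + -0.004604²) = 0.006728
Seepage velocity v = K·i/n = 11.0 × 0.006728 / 0.28 = 0.2643 m/day.
t = 500 / 0.2643 = 1892 days = 5.18 years.

5.2 years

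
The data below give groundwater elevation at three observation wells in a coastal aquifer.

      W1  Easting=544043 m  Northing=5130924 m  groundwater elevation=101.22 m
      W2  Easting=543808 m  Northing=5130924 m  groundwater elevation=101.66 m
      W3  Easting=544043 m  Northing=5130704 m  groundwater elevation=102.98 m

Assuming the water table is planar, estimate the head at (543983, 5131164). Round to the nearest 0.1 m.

99.4 m

∂h/∂x = (101.66 − 101.22) / (543808 − 544043) = -0.001872
∂h/∂y = (102.98 − 101.22) / (5130704 − 5130924) = -0.008000
h(543983, 5131164) = 101.22 + (-0.001872)·(-60) + (-0.008000)·(240) = 101.22 +0.112 -1.920 = 99.412 m.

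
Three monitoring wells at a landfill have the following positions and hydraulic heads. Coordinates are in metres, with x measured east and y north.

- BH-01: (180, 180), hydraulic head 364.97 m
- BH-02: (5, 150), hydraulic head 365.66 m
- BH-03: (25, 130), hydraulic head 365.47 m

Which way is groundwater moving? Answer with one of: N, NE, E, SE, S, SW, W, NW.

With h = a·x + b·y + c and BH-01 as origin, the differences give:
  (-175)·a + (-30)·b = +0.69
  (-155)·a + (-50)·b = +0.50
Eliminate b (×(-50) and ×(-30), subtract): 4100·a = -19.500 → a = ∂h/∂x = -0.004756
Back-substitute: b = ∂h/∂y = +0.004744.
Flow = −∇h = (+0.004756 east, -0.004744 north), which points southeast.

SE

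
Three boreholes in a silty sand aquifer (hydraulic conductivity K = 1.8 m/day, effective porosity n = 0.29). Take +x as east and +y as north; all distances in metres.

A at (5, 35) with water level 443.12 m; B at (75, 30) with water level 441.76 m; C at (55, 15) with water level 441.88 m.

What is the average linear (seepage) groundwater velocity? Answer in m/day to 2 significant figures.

0.15 m/day

Three-point gradient (reference A): Δ to B = (70, -5, -1.36), Δ to C = (50, -20, -1.24).
∂h/∂x = -0.01826, ∂h/∂y = +0.01635 (det = -1150).
|∇h| = √(-0.01826² + 0.01635²) = 0.02451
Seepage velocity v = K·i/n = 1.8 × 0.02451 / 0.29 = 0.1521 m/day.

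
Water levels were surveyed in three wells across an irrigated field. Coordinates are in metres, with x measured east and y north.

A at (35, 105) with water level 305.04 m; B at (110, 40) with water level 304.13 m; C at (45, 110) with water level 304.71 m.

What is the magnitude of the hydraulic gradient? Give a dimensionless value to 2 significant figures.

0.030

Taking A as reference: B−A = (75, -65, -0.91); C−A = (10, 5, -0.33).
Solve a·Δx + b·Δy = Δh: det = 75·5 − 10·(-65) = 1025.
∂h/∂x = [(-0.91)·5 − (-0.33)·(-65)] / 1025 = -0.02537
∂h/∂y = [75·(-0.33) − 10·(-0.91)] / 1025 = -0.01527
|∇h| = √(-0.02537² + -0.01527²) = 0.02961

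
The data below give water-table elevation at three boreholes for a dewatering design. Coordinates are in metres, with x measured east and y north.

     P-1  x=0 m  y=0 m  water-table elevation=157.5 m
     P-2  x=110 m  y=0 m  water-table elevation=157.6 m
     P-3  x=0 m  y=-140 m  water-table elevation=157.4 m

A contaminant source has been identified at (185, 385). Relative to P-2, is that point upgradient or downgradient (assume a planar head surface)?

∂h/∂x = (157.6 − 157.5) / (110 − 0) = +0.0009091
∂h/∂y = (157.4 − 157.5) / (-140 − 0) = +0.0007143
Head at (185, 385) = 157.5 + (+0.0009091)·(185) + (+0.0007143)·(385) = 157.94 m.
That is higher than the 157.6 m at P-2, so the point is upgradient.

upgradient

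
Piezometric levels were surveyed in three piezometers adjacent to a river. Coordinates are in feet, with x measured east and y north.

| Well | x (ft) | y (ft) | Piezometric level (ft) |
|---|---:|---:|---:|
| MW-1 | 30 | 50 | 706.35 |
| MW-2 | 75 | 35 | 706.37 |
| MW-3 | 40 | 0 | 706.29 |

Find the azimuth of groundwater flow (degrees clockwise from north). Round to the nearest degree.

213°

With h = a·x + b·y + c and MW-1 as origin, the differences give:
  45·a + (-15)·b = +0.02
  10·a + (-50)·b = -0.06
Eliminate b (×(-50) and ×(-15), subtract): -2100·a = -1.900 → a = ∂h/∂x = +0.0009048
Back-substitute: b = ∂h/∂y = +0.001381.
Flow direction (−∇h) has components (-0.0009048 E, -0.001381 N).
Azimuth = atan2(E, N) = atan2(-0.0009048, -0.001381) = 213.2° ≈ 213°.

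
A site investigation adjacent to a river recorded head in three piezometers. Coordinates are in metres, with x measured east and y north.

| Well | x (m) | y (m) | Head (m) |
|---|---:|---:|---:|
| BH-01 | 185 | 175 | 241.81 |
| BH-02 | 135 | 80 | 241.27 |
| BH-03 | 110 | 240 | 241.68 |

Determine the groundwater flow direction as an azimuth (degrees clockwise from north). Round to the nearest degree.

Differences from BH-01: to BH-02 (Δx, Δy, Δh) = (-50, -95, -0.54); to BH-03 = (-75, 65, -0.13).
Solve a·Δx + b·Δy = Δh: det = (-50)·65 − (-75)·(-95) = -10375.
∂h/∂x = [(-0.54)·65 − (-0.13)·(-95)] / -10375 = +0.004573
∂h/∂y = [(-50)·(-0.13) − (-75)·(-0.54)] / -10375 = +0.003277
Flow direction (−∇h) has components (-0.004573 E, -0.003277 N).
Azimuth = atan2(E, N) = atan2(-0.004573, -0.003277) = 234.4° ≈ 234°.

234°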